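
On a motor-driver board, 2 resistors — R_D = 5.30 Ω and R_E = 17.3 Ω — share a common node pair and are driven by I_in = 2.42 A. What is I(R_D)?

Two-branch current divider: I_k = I_in · R_other/(R_1 + R_2).
I(R_D) = 2.42 × 17.3/(5.30 + 17.3) = 2.42 × 0.7655 = 1.852 A.

I ≈ 1.85 A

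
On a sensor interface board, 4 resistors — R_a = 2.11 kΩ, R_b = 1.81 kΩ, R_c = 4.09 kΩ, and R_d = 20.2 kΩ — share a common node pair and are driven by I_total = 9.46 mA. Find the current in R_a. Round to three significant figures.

Total conductance ΣG = 1/2.11 + 1/1.81 + 1/4.09 + 1/20.2 = 1.320 (units of 1/kΩ).
Current divider: I(R_a) = I_total · G_k/ΣG = 9.46 × (0.4739/1.320) = 9.46 × 0.3589 = 3.395 mA.

I ≈ 3.40 mA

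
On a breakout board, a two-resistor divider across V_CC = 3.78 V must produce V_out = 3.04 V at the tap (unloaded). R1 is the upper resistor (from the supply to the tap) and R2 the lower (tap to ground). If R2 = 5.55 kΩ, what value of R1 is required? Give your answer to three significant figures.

Required fraction k = V_out/V_CC = 0.8042.
So R1 = R2 · (V_CC/V_out − 1) = 5.55 × (3.78/3.04 − 1) = 5.55 × 0.2434 = 1.351 kΩ.

R1 ≈ 1.35 kΩ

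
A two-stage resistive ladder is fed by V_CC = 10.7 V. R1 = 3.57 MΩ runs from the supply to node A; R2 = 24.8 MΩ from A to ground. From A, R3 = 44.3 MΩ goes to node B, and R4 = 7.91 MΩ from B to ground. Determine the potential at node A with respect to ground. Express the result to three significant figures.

Node A sees R2 in parallel with the series input of stage 2, R3 + R4 = 52.21 MΩ.
Effective lower resistance at A: R2 ‖ 52.21 = 16.81 MΩ.
First divider: V_A = V_CC · 16.81/(3.57 + 16.81) = 8.826 V.

V_A ≈ 8.83 V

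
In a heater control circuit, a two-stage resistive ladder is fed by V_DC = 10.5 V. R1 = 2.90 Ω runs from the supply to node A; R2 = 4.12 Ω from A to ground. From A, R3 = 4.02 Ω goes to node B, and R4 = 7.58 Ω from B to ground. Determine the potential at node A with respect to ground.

V_A ≈ 5.37 V

Looking into the second stage from A: R3 + R4 = 11.60 Ω appears in parallel with R2.
R2 ‖ (R3+R4) = 3.040 Ω.
So V_A = 10.5 × 0.5118 = 5.374 V.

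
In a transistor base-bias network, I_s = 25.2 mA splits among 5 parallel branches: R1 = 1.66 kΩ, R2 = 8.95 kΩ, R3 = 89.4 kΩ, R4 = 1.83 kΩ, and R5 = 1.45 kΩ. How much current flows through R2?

I ≈ 1.44 mA

Total conductance ΣG = 1/1.66 + 1/8.95 + 1/89.4 + 1/1.83 + 1/1.45 = 1.961 (units of 1/kΩ).
Current divider: I(R2) = I_s · G_k/ΣG = 25.2 × (0.1117/1.961) = 25.2 × 0.05696 = 1.436 mA.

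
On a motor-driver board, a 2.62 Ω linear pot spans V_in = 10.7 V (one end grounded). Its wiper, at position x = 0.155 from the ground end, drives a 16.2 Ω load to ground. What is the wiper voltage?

V_out ≈ 1.62 V

Lower segment x·R_p = 0.4061 Ω; upper segment (1−x)·R_p = 2.214 Ω.
R_L loads the lower segment: effective lower R = 0.3962 Ω.
Then V_out = V_in · 0.3962/(2.214 + 0.3962) = 1.624 V.
(Unloaded: V_out = x·V_in = 1.66 V.)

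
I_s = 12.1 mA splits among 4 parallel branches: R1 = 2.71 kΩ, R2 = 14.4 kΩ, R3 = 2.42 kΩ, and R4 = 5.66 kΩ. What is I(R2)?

Conductances: ΣG = 1/2.71 + 1/14.4 + 1/2.42 + 1/5.66 = 1.028 (1/kΩ).
Current divider: I(R2) = I_s · G_k/ΣG = 12.1 × (0.06944/1.028) = 12.1 × 0.06753 = 0.8171 mA.

I ≈ 0.817 mA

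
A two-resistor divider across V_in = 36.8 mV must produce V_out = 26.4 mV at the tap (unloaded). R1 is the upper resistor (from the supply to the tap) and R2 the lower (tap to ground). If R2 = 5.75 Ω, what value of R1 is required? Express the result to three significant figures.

V_out/V_in = R2/(R1+R2) = 0.7174.
Rearranging, R1 = R2·(1−k)/k = 5.75 × 0.3939 = 2.265 Ω.

R1 ≈ 2.27 Ω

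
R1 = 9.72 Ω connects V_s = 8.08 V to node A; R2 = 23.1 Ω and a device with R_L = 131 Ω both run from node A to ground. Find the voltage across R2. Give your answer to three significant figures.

First combine the lower leg with the load: R2 ‖ R_L = 19.64 Ω.
Now apply the divider: V_out = 8.08 × 0.6689 = 5.405 V.
(Unloaded it would be 5.69 V; the load pulls it down.)

V_out ≈ 5.40 V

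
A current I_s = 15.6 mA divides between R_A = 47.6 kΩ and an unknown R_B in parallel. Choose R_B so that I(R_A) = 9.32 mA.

R_B ≈ 70.6 kΩ

Two-branch current divider: I_A = I_s · R_B/(R_A + R_B).
9.32/15.6 = R_B/(R_A + R_B) → R_B = R_A · (0.5974)/(1 − 0.5974) = 47.6 × 1.484 = 70.64 kΩ.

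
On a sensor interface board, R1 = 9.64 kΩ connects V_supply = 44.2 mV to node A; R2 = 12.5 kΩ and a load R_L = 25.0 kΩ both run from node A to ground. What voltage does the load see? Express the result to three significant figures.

First combine the lower leg with the load: R2 ‖ R_L = 8.333 kΩ.
Then V_out = V_supply · R2'/(R1 + R2') = 44.2 × 8.333/17.97 = 20.49 mV.

V_out ≈ 20.5 mV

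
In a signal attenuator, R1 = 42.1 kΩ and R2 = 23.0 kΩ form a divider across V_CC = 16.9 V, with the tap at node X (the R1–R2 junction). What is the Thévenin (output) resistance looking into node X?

Looking into X with the source shorted: R_th = R1·R2/(R1+R2) = 42.10 × 23.0/65.10 = 14.87 kΩ.

R_th ≈ 14.9 kΩ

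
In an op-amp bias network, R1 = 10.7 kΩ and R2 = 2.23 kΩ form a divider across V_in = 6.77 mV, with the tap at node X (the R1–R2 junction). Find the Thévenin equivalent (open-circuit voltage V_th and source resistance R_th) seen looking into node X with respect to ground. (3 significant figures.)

V_th ≈ 1.17 mV, R_th ≈ 1.85 kΩ

V_th is the unloaded tap voltage: V_in · R2/(R1+R2) = 6.77 × 0.1725 = 1.168 mV.
With V_in suppressed (replaced by a short), R_th = R1 ‖ R2 = (10.70 × 2.23)/(10.70 + 2.23) = 1.845 kΩ.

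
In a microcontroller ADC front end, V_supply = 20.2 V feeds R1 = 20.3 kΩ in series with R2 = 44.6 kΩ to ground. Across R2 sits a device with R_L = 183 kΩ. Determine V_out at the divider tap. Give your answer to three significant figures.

First combine the lower leg with the load: R2 ‖ R_L = 35.86 kΩ.
Then V_out = V_supply · R2'/(R1 + R2') = 20.2 × 35.86/56.16 = 12.90 V.
(Unloaded it would be 13.9 V; the load pulls it down.)

V_out ≈ 12.9 V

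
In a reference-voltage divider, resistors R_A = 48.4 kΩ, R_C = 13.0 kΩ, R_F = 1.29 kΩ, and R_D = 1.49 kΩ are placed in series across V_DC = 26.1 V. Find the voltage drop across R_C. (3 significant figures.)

V ≈ 5.29 V

Series total: ΣR = 48.4 + 13.0 + 1.29 + 1.49 = 64.18 kΩ.
By the voltage-divider rule, V = 26.1 × 13.00/64.18 = 5.287 V.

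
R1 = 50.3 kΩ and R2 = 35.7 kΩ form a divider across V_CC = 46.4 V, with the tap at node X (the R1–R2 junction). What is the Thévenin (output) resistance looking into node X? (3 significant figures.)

R_th ≈ 20.9 kΩ

Looking into X with the source shorted: R_th = R1·R2/(R1+R2) = 50.30 × 35.7/86.00 = 20.88 kΩ.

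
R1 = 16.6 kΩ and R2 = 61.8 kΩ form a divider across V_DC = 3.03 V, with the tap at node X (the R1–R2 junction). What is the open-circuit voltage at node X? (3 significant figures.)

Open-circuit (no load on X): V_th = V_DC · R2/(R1 + R2) = 3.03 × 61.8/(16.60 + 61.8) = 2.388 V.

V_th ≈ 2.39 V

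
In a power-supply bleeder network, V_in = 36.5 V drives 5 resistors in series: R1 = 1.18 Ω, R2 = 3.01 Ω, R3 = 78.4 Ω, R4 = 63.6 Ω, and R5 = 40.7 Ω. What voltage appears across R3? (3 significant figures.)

V ≈ 15.3 V

Series total: ΣR = 1.18 + 3.01 + 78.4 + 63.6 + 40.7 = 186.9 Ω.
By the voltage-divider rule, V = 36.5 × 78.40/186.9 = 15.31 V.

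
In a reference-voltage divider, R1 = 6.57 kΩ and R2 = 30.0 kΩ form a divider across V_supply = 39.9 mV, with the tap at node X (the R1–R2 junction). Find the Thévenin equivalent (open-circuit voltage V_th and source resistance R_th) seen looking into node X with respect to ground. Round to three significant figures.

Open-circuit (no load on X): V_th = V_supply · R2/(R1 + R2) = 39.9 × 30.0/(6.570 + 30.0) = 32.73 mV.
Zeroing V_supply shorts the top of R1 to ground, so R_th = R1 ‖ R2 = 5.390 kΩ.

V_th ≈ 32.7 mV, R_th ≈ 5.39 kΩ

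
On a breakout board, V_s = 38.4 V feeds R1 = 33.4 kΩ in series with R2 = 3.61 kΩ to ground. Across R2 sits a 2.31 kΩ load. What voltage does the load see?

The load sits in parallel with R2, giving an effective lower resistance R2' = R2·R_L/(R2+R_L) = 1.409 kΩ.
Voltage divider with the loaded lower leg: V_out = 38.4 × 1.409/(33.4 + 1.409) = 38.4 × 0.04047 = 1.554 V.

V_out ≈ 1.55 V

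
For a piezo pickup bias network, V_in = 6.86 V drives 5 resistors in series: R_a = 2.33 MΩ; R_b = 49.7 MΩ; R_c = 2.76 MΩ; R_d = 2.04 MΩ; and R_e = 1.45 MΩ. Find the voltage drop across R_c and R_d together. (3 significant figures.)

ΣR = 2.33 + 49.7 + 2.76 + 2.04 + 1.45 = 58.28 MΩ.
R_{R_c..R_d} = 2.76 + 2.04 = 4.800 MΩ.
V = V_in · R/ΣR = 6.86 × 0.08236 = 0.5650 V.

V ≈ 0.565 V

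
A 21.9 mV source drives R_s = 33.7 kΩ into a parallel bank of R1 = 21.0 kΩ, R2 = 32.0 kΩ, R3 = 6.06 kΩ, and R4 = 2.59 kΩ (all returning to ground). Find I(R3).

Equivalent of the parallel group: R_p = 1.587 kΩ.
V_A by voltage divider: V_A = 21.9 × 1.587/(33.7 + 1.587) = 0.9851 mV.
I(R3) = V_A / R3 = 0.9851/6.06 = 0.1626 µA.

I ≈ 0.163 µA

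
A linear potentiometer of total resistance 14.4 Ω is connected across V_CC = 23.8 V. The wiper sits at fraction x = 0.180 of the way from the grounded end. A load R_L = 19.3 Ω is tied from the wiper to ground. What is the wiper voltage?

V_out ≈ 3.86 V

The pot divides into 11.81 Ω above the wiper and 2.592 Ω below.
R_L loads the lower segment: effective lower R = 2.285 Ω.
Then V_out = V_CC · 2.285/(11.81 + 2.285) = 3.859 V.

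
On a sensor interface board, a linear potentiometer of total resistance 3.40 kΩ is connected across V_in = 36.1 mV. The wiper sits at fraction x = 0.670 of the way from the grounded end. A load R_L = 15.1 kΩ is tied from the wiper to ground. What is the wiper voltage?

Lower segment x·R_p = 2.278 kΩ; upper segment (1−x)·R_p = 1.122 kΩ.
(x·R_p) ‖ R_L = 1.979 kΩ.
Loaded-divider output: V_out = 36.1 × 0.6382 = 23.04 mV.

V_out ≈ 23.0 mV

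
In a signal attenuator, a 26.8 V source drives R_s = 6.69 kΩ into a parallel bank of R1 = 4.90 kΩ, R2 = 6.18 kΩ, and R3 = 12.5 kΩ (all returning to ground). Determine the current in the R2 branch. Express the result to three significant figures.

I ≈ 1.09 mA

Parallel bank: R_p = 1/(1/4.90 + 1/6.18 + 1/12.5) = 2.243 kΩ.
V_A = 26.8 × 2.243/8.933 = 6.729 V.
I(R2) = V_A / R2 = 6.729/6.18 = 1.089 mA.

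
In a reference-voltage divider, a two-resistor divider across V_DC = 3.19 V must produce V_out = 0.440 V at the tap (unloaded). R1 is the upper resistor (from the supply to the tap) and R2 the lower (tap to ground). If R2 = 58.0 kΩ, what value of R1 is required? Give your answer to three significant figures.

The divider ratio is R2/(R1+R2) = 0.440/3.19 = 0.1379.
So R1 = R2 · (V_DC/V_out − 1) = 58.0 × (3.19/0.440 − 1) = 58.0 × 6.250 = 362.5 kΩ.

R1 ≈ 362 kΩ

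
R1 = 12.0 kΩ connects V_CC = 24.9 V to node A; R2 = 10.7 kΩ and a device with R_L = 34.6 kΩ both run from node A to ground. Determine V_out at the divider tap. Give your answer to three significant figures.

First combine the lower leg with the load: R2 ‖ R_L = 8.173 kΩ.
Then V_out = V_CC · R2'/(R1 + R2') = 24.9 × 8.173/20.17 = 10.09 V.
(Unloaded it would be 11.7 V; the load pulls it down.)

V_out ≈ 10.1 V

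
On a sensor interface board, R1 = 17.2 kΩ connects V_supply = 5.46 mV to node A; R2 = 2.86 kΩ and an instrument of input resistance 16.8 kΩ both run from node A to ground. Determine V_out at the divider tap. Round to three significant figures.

First combine the lower leg with the load: R2 ‖ R_L = 2.444 kΩ.
Now apply the divider: V_out = 5.46 × 0.1244 = 0.6793 mV.

V_out ≈ 0.679 mV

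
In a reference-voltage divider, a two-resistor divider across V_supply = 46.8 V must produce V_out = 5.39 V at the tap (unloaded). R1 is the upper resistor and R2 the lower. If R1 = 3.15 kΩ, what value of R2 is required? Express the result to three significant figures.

Required fraction k = V_out/V_supply = 0.1152.
So R2 = R1 · V_out/(V_supply − V_out) = 3.15 × 5.39/(46.8 − 5.39) = 3.15 × 0.1302 = 0.4100 kΩ.

R2 ≈ 0.410 kΩ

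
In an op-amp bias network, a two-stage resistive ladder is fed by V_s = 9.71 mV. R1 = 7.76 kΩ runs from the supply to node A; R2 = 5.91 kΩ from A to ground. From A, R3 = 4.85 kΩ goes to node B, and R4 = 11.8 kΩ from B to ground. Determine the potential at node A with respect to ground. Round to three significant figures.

V_A ≈ 3.49 mV

The second stage (R3 + R4 = 16.65 kΩ) loads node A in parallel with R2.
R2 ‖ (R3+R4) = 4.362 kΩ.
So V_A = 9.71 × 0.3598 = 3.494 mV.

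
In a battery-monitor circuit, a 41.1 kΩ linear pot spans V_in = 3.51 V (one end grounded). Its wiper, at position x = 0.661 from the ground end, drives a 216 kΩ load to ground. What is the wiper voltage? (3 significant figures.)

Split the track: R_lower = x·R_p = 27.17 kΩ, R_upper = (1−x)·R_p = 13.93 kΩ.
Lower segment in parallel with the load: 27.17 ‖ 216 = 24.13 kΩ.
Then V_out = V_in · 24.13/(13.93 + 24.13) = 2.225 V.

V_out ≈ 2.23 V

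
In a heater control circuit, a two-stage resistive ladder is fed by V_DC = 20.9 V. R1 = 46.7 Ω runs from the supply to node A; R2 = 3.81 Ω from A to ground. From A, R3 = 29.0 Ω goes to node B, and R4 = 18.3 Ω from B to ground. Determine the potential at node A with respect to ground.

Node A sees R2 in parallel with the series input of stage 2, R3 + R4 = 47.30 Ω.
R2 ‖ (R3+R4) = 3.526 Ω.
So V_A = 20.9 × 0.07020 = 1.467 V.

V_A ≈ 1.47 V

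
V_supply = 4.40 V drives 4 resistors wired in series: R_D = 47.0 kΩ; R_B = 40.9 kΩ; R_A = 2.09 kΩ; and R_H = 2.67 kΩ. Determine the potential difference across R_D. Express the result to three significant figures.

V ≈ 2.23 V

Series total: ΣR = 47.0 + 40.9 + 2.09 + 2.67 = 92.66 kΩ.
Voltage divider: V = V_supply · (47.00 / 92.66) = 4.40 × 0.5072 = 2.232 V.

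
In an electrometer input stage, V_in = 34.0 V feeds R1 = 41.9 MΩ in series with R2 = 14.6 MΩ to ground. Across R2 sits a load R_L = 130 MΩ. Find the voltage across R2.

R2 ‖ R_L = (14.6 × 130)/(14.6 + 130) = 13.13 MΩ.
Then V_out = V_in · R2'/(R1 + R2') = 34.0 × 13.13/55.03 = 8.110 V.
(Unloaded it would be 8.79 V; the load pulls it down.)

V_out ≈ 8.11 V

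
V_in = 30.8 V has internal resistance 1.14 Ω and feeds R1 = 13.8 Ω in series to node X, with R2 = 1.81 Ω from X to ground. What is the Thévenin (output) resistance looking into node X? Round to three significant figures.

R_th ≈ 1.61 Ω

R1' = 1.14 + 13.8 = 14.94 Ω (source resistance + R1).
Looking into X with the source shorted: R_th = R1'·R2/(R1'+R2) = 14.94 × 1.81/16.75 = 1.614 Ω.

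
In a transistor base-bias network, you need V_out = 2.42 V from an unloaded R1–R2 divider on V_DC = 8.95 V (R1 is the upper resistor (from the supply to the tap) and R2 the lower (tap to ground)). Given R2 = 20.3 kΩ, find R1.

Required fraction k = V_out/V_DC = 0.2704.
R1 = R2·(1/k − 1) = 20.3 × 2.698 = 54.78 kΩ.

R1 ≈ 54.8 kΩ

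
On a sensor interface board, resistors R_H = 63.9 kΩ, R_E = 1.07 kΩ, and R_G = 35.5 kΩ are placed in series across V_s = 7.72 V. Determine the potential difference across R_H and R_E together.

ΣR = 63.9 + 1.07 + 35.5 = 100.5 kΩ.
R_{R_H..R_E} = 63.9 + 1.07 = 64.97 kΩ.
Voltage divider: V = V_s · (64.97 / 100.5) = 7.72 × 0.6467 = 4.992 V.

V ≈ 4.99 V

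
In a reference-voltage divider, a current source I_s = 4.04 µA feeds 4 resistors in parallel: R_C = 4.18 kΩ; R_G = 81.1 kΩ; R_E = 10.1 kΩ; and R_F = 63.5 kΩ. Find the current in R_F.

ΣG = 1/4.18 + 1/81.1 + 1/10.1 + 1/63.5 = 0.3663.
R_F takes the fraction G_k/ΣG = 0.01575/0.3663 = 0.04299, so I = 4.04 × 0.04299 = 0.1737 µA.

I ≈ 0.174 µA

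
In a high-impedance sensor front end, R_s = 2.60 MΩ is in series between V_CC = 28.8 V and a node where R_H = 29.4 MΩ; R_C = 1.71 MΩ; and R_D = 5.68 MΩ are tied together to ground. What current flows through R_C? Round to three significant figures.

I ≈ 5.49 µA

Parallel bank: R_p = 1/(1/29.4 + 1/1.71 + 1/5.68) = 1.258 MΩ.
V_A = 28.8 × 1.258/3.858 = 9.391 V.
Branch current I = V_A/R_C = 9.391/1.71 = 5.492 µA.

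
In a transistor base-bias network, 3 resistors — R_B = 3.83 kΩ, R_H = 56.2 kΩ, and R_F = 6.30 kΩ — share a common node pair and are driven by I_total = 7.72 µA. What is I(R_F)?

ΣG = 1/3.83 + 1/56.2 + 1/6.30 = 0.4376.
R_F takes the fraction G_k/ΣG = 0.1587/0.4376 = 0.3627, so I = 7.72 × 0.3627 = 2.800 µA.

I ≈ 2.80 µA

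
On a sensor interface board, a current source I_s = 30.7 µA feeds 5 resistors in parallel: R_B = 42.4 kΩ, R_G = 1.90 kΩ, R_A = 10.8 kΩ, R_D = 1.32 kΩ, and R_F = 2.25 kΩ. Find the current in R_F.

ΣG = 1/42.4 + 1/1.90 + 1/10.8 + 1/1.32 + 1/2.25 = 1.845.
Current divider: I(R_F) = I_s · G_k/ΣG = 30.7 × (0.4444/1.845) = 30.7 × 0.2410 = 7.397 µA.

I ≈ 7.40 µA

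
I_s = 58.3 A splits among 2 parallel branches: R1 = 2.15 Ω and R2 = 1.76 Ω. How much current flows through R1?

I ≈ 26.2 A

With just two branches, the current splits inversely with resistance.
So I = 58.3 × 1.76/3.910 = 26.24 A.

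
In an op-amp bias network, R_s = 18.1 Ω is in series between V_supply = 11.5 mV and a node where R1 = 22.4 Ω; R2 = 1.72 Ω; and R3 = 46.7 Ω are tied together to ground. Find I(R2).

Equivalent of the parallel group: R_p = 1.545 Ω.
Node voltage V_A = V_supply · R_p/(R_s + R_p) = 11.5 × 0.07862 = 0.9042 mV.
I(R2) = V_A / R2 = 0.9042/1.72 = 0.5257 mA.

I ≈ 0.526 mA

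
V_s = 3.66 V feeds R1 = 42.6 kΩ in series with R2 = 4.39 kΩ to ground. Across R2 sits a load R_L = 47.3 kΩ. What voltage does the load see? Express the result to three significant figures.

V_out ≈ 0.315 V

First combine the lower leg with the load: R2 ‖ R_L = 4.017 kΩ.
Then V_out = V_s · R2'/(R1 + R2') = 3.66 × 4.017/46.62 = 0.3154 V.
(Unloaded it would be 0.342 V; the load pulls it down.)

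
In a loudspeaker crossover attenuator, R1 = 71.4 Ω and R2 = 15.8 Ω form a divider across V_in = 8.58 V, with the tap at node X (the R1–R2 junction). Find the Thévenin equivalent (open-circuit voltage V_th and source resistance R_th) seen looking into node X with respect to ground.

Open-circuit (no load on X): V_th = V_in · R2/(R1 + R2) = 8.58 × 15.8/(71.40 + 15.8) = 1.555 V.
Looking into X with the source shorted: R_th = R1·R2/(R1+R2) = 71.40 × 15.8/87.20 = 12.94 Ω.

V_th ≈ 1.55 V, R_th ≈ 12.9 Ω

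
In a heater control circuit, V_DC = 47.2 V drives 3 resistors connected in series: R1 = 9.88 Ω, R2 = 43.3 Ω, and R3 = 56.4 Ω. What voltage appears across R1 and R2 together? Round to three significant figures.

V ≈ 22.9 V

Total series resistance ΣR = 9.88 + 43.3 + 56.4 = 109.6 Ω.
R_{R1..R2} = 9.88 + 43.3 = 53.18 Ω.
V = V_DC · R/ΣR = 47.2 × 0.4853 = 22.91 V.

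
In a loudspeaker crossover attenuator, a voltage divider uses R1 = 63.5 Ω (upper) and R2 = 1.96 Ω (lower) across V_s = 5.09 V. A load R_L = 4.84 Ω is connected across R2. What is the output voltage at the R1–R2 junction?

V_out ≈ 0.109 V

The load sits in parallel with R2, giving an effective lower resistance R2' = R2·R_L/(R2+R_L) = 1.395 Ω.
Now apply the divider: V_out = 5.09 × 0.02150 = 0.1094 V.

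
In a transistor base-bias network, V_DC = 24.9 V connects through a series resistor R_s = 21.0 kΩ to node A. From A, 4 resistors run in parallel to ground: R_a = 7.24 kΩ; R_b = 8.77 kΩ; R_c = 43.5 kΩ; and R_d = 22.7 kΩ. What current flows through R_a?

I ≈ 0.446 mA

Parallel bank: R_p = 1/(1/7.24 + 1/8.77 + 1/43.5 + 1/22.7) = 3.133 kΩ.
Node voltage V_A = V_DC · R_p/(R_s + R_p) = 24.9 × 0.1298 = 3.233 V.
I(R_a) = V_A / R_a = 3.233/7.24 = 0.4465 mA.
(Check via current divider: I_total = 1.032 mA; share G_k/ΣG = 0.4327 → same result.)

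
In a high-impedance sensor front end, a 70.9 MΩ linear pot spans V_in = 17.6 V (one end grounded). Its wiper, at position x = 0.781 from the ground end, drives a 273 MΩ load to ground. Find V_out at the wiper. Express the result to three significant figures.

V_out ≈ 13.2 V

Split the track: R_lower = x·R_p = 55.37 MΩ, R_upper = (1−x)·R_p = 15.53 MΩ.
Lower segment in parallel with the load: 55.37 ‖ 273 = 46.04 MΩ.
Loaded-divider output: V_out = 17.6 × 0.7478 = 13.16 V.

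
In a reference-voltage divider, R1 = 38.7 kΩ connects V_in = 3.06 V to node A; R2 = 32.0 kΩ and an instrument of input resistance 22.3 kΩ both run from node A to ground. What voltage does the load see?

V_out ≈ 0.776 V

The load sits in parallel with R2, giving an effective lower resistance R2' = R2·R_L/(R2+R_L) = 13.14 kΩ.
Now apply the divider: V_out = 3.06 × 0.2535 = 0.7757 V.
(Unloaded it would be 1.39 V; the load pulls it down.)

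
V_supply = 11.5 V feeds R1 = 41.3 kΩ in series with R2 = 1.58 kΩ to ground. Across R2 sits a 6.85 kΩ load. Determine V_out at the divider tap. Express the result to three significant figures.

First combine the lower leg with the load: R2 ‖ R_L = 1.284 kΩ.
Voltage divider with the loaded lower leg: V_out = 11.5 × 1.284/(41.3 + 1.284) = 11.5 × 0.03015 = 0.3467 V.

V_out ≈ 0.347 V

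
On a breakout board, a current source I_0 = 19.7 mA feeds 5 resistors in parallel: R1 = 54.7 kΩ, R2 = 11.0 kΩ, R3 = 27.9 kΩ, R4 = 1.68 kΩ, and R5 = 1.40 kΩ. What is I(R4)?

Total conductance ΣG = 1/54.7 + 1/11.0 + 1/27.9 + 1/1.68 + 1/1.40 = 1.455 (units of 1/kΩ).
R4 takes the fraction G_k/ΣG = 0.5952/1.455 = 0.4092, so I = 19.7 × 0.4092 = 8.062 mA.

I ≈ 8.06 mA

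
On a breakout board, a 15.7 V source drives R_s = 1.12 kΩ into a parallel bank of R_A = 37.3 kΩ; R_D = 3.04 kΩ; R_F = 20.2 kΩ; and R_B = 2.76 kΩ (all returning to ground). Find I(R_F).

Equivalent of the parallel group: R_p = 1.303 kΩ.
Node voltage V_A = V_DC · R_p/(R_s + R_p) = 15.7 × 0.5377 = 8.442 V.
Branch current I = V_A/R_F = 8.442/20.2 = 0.4179 mA.

I ≈ 0.418 mA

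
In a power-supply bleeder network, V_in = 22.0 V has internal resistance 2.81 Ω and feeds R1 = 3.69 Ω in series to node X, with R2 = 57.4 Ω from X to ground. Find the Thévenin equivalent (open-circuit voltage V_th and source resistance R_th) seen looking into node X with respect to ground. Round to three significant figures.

V_th ≈ 19.8 V, R_th ≈ 5.84 Ω

R1' = 2.81 + 3.69 = 6.500 Ω (source resistance + R1).
With X open, the divider is unloaded: V_th = 22.0 × 57.4/63.90 = 19.76 V.
Looking into X with the source shorted: R_th = R1'·R2/(R1'+R2) = 6.500 × 57.4/63.90 = 5.839 Ω.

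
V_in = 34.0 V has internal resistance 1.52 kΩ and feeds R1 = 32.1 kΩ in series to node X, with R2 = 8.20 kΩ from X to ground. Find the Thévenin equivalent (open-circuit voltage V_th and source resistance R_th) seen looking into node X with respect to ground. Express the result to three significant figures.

R1' = 1.52 + 32.1 = 33.62 kΩ (source resistance + R1).
Open-circuit (no load on X): V_th = V_in · R2/(R1' + R2) = 34.0 × 8.20/(33.62 + 8.20) = 6.667 V.
Looking into X with the source shorted: R_th = R1'·R2/(R1'+R2) = 33.62 × 8.20/41.82 = 6.592 kΩ.

V_th ≈ 6.67 V, R_th ≈ 6.59 kΩ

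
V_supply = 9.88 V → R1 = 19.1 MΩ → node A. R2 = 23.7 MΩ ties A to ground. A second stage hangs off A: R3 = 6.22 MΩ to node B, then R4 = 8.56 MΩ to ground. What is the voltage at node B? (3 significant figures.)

Looking into the second stage from A: R3 + R4 = 14.78 MΩ appears in parallel with R2.
Effective lower resistance at A: R2 ‖ 14.78 = 9.103 MΩ.
First divider: V_A = V_supply · 9.103/(19.1 + 9.103) = 3.189 V.
V_B = V_A × 0.5792 = 1.847 V.

V_B ≈ 1.85 V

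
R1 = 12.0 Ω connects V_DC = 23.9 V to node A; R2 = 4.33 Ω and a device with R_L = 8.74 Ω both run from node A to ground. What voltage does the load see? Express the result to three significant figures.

The load sits in parallel with R2, giving an effective lower resistance R2' = R2·R_L/(R2+R_L) = 2.896 Ω.
Then V_out = V_DC · R2'/(R1 + R2') = 23.9 × 2.896/14.90 = 4.646 V.

V_out ≈ 4.65 V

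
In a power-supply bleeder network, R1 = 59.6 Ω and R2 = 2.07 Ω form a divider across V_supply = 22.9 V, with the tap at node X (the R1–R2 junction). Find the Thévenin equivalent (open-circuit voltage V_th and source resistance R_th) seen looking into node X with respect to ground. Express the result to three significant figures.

Open-circuit (no load on X): V_th = V_supply · R2/(R1 + R2) = 22.9 × 2.07/(59.60 + 2.07) = 0.7687 V.
With V_supply suppressed (replaced by a short), R_th = R1 ‖ R2 = (59.60 × 2.07)/(59.60 + 2.07) = 2.001 Ω.

V_th ≈ 0.769 V, R_th ≈ 2.00 Ω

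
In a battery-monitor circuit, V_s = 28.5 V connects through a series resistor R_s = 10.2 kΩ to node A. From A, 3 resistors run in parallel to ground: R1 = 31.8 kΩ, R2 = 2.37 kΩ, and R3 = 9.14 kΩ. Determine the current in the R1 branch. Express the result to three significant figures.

I ≈ 0.133 mA

Parallel bank: R_p = 1/(1/31.8 + 1/2.37 + 1/9.14) = 1.777 kΩ.
V_A by voltage divider: V_A = 28.5 × 1.777/(10.2 + 1.777) = 4.228 V.
I(R1) = V_A / R1 = 4.228/31.8 = 0.1330 mA.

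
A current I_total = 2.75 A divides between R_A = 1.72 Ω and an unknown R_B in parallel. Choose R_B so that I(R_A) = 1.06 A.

R_B ≈ 1.08 Ω

Two-branch current divider: I_A = I_total · R_B/(R_A + R_B).
1.06/2.75 = R_B/(R_A + R_B) → R_B = R_A · (0.3855)/(1 − 0.3855) = 1.72 × 0.6272 = 1.079 Ω.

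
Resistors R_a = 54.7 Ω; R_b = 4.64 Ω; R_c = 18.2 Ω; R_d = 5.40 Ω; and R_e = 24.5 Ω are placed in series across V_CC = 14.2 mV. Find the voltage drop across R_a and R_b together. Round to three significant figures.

ΣR = 54.7 + 4.64 + 18.2 + 5.40 + 24.5 = 107.4 Ω.
R_{R_a..R_b} = 54.7 + 4.64 = 59.34 Ω.
By the voltage-divider rule, V = 14.2 × 59.34/107.4 = 7.843 mV.

V ≈ 7.84 mV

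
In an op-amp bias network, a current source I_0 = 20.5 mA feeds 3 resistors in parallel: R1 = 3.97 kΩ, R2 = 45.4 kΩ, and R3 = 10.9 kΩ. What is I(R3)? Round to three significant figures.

I ≈ 5.14 mA

ΣG = 1/3.97 + 1/45.4 + 1/10.9 = 0.3657.
Current divider: I(R3) = I_0 · G_k/ΣG = 20.5 × (0.09174/0.3657) = 20.5 × 0.2509 = 5.143 mA.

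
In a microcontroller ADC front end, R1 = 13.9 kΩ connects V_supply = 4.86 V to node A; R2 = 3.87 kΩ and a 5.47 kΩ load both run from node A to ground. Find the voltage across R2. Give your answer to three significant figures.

The load sits in parallel with R2, giving an effective lower resistance R2' = R2·R_L/(R2+R_L) = 2.266 kΩ.
Then V_out = V_supply · R2'/(R1 + R2') = 4.86 × 2.266/16.17 = 0.6814 V.

V_out ≈ 0.681 V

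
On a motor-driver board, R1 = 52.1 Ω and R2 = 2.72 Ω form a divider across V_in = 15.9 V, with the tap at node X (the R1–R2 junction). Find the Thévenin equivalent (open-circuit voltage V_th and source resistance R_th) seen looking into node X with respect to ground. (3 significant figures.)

V_th ≈ 0.789 V, R_th ≈ 2.59 Ω

V_th is the unloaded tap voltage: V_in · R2/(R1+R2) = 15.9 × 0.04962 = 0.7889 V.
Zeroing V_in shorts the top of R1 to ground, so R_th = R1 ‖ R2 = 2.585 Ω.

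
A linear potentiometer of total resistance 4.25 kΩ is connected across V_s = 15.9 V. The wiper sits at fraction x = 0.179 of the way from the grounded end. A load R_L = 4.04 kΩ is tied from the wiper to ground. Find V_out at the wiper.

V_out ≈ 2.47 V

The pot divides into 3.489 kΩ above the wiper and 0.7607 kΩ below.
(x·R_p) ‖ R_L = 0.6402 kΩ.
V_out = 15.9 × 0.6402/(3.489 + 0.6402) = 2.465 V.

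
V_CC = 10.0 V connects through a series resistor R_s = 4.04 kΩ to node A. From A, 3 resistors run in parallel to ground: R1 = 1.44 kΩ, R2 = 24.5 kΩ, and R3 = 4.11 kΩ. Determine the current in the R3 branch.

I ≈ 0.491 mA

Parallel bank: R_p = 1/(1/1.44 + 1/24.5 + 1/4.11) = 1.022 kΩ.
V_A = 10.0 × 1.022/5.062 = 2.019 V.
Branch current I = V_A/R3 = 2.019/4.11 = 0.4912 mA.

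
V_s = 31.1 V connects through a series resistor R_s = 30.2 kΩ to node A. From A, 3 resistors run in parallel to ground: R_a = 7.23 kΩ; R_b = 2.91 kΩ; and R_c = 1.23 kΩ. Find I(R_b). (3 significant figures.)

I ≈ 0.266 mA

Parallel bank: R_p = 1/(1/7.23 + 1/2.91 + 1/1.23) = 0.7722 kΩ.
V_A = 31.1 × 0.7722/30.97 = 0.7754 V.
I(R_b) = V_A / R_b = 0.7754/2.91 = 0.2665 mA.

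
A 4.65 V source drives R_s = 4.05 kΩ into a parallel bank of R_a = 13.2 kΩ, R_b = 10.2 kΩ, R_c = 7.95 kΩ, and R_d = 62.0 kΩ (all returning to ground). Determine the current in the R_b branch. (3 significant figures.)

Combine the parallel branches: R_p = (1/13.2 + 1/10.2 + 1/7.95 + 1/62.0)⁻¹ = 3.167 kΩ.
V_A by voltage divider: V_A = 4.65 × 3.167/(4.05 + 3.167) = 2.041 V.
Branch current I = V_A/R_b = 2.041/10.2 = 0.2001 mA.

I ≈ 0.200 mA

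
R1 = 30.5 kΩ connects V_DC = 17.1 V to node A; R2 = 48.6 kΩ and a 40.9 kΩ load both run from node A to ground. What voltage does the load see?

First combine the lower leg with the load: R2 ‖ R_L = 22.21 kΩ.
Now apply the divider: V_out = 17.1 × 0.4214 = 7.205 V.

V_out ≈ 7.21 V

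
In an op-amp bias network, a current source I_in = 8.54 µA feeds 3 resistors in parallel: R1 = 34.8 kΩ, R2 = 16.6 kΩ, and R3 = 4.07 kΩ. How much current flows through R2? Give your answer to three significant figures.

I ≈ 1.54 µA

Conductances: ΣG = 1/34.8 + 1/16.6 + 1/4.07 = 0.3347 (1/kΩ).
R2 takes the fraction G_k/ΣG = 0.06024/0.3347 = 0.1800, so I = 8.54 × 0.1800 = 1.537 µA.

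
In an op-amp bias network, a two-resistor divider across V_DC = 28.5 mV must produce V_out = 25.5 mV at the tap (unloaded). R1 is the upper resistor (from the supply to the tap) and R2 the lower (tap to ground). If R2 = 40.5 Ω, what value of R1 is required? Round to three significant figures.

R1 ≈ 4.76 Ω

Required fraction k = V_out/V_DC = 0.8947.
So R1 = R2 · (V_DC/V_out − 1) = 40.5 × (28.5/25.5 − 1) = 40.5 × 0.1176 = 4.765 Ω.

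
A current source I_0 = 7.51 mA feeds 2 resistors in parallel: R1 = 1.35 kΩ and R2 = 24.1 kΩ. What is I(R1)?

I ≈ 7.11 mA

For two parallel branches, I_k = I_0 · (other R)/(sum of R).
So I = 7.51 × 24.1/25.45 = 7.112 mA.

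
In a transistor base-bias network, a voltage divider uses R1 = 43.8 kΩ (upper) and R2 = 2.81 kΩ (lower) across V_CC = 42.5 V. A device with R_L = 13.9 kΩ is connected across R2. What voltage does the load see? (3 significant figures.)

R2 ‖ R_L = (2.81 × 13.9)/(2.81 + 13.9) = 2.337 kΩ.
Now apply the divider: V_out = 42.5 × 0.05066 = 2.153 V.

V_out ≈ 2.15 V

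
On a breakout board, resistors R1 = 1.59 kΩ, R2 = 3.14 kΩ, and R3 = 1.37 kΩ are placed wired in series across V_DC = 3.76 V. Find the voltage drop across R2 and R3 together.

Total series resistance ΣR = 1.59 + 3.14 + 1.37 = 6.100 kΩ.
R_{R2..R3} = 3.14 + 1.37 = 4.510 kΩ.
V = V_DC · R/ΣR = 3.76 × 0.7393 = 2.780 V.

V ≈ 2.78 V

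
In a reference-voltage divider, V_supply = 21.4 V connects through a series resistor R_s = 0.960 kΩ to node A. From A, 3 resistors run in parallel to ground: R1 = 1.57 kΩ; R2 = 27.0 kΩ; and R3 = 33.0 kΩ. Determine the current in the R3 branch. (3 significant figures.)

Combine the parallel branches: R_p = (1/1.57 + 1/27.0 + 1/33.0)⁻¹ = 1.420 kΩ.
V_A = 21.4 × 1.420/2.380 = 12.77 V.
Branch current I = V_A/R3 = 12.77/33.0 = 0.3869 mA.
(Equivalently: I_total = 8.992 mA, then current-divider fraction G_k/ΣG = 0.04303.)

I ≈ 0.387 mA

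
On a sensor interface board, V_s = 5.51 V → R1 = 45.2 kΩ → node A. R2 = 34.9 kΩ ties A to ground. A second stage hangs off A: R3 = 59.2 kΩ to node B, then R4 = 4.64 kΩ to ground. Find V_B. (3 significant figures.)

Node A sees R2 in parallel with the series input of stage 2, R3 + R4 = 63.84 kΩ.
R2 ‖ (R3+R4) = 22.56 kΩ.
V_A = 5.51 × 22.56/(45.2 + 22.56) = 1.835 V.
Stage 2 is unloaded, so V_B = V_A · R4/(R3+R4) = 1.835 × 4.64/63.84 = 0.1334 V.

V_B ≈ 0.133 V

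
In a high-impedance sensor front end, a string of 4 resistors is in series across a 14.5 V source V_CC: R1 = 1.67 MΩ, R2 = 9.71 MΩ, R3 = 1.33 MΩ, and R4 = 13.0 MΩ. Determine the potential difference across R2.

V ≈ 5.48 V

Total series resistance ΣR = 1.67 + 9.71 + 1.33 + 13.0 = 25.71 MΩ.
Voltage divider: V = V_CC · (9.710 / 25.71) = 14.5 × 0.3777 = 5.476 V.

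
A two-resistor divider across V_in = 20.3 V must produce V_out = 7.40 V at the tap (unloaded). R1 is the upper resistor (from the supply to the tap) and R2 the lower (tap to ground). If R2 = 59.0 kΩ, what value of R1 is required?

R1 ≈ 103 kΩ

Required fraction k = V_out/V_in = 0.3645.
R1 = R2·(1/k − 1) = 59.0 × 1.743 = 102.9 kΩ.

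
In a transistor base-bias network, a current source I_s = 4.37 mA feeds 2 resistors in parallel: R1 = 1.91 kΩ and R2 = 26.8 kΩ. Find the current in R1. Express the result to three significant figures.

Two-branch current divider: I_k = I_s · R_other/(R_1 + R_2).
So I = 4.37 × 26.8/28.71 = 4.079 mA.

I ≈ 4.08 mA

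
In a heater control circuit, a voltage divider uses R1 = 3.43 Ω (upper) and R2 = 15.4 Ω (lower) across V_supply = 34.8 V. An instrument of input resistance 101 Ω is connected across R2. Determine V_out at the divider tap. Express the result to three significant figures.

V_out ≈ 27.7 V

R2 ‖ R_L = (15.4 × 101)/(15.4 + 101) = 13.36 Ω.
Now apply the divider: V_out = 34.8 × 0.7957 = 27.69 V.
(Unloaded it would be 28.5 V; the load pulls it down.)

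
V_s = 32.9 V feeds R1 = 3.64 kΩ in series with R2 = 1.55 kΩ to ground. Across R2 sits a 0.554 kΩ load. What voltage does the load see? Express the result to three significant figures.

First combine the lower leg with the load: R2 ‖ R_L = 0.4081 kΩ.
Voltage divider with the loaded lower leg: V_out = 32.9 × 0.4081/(3.64 + 0.4081) = 32.9 × 0.1008 = 3.317 V.
(Unloaded it would be 9.83 V; the load pulls it down.)

V_out ≈ 3.32 V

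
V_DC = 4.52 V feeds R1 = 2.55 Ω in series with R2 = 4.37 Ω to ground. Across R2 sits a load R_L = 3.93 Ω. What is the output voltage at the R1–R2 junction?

First combine the lower leg with the load: R2 ‖ R_L = 2.069 Ω.
Now apply the divider: V_out = 4.52 × 0.4480 = 2.025 V.

V_out ≈ 2.02 V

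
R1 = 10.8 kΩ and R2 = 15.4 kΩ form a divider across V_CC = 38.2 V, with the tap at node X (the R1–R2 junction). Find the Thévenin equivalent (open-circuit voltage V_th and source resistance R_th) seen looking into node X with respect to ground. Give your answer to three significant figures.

Open-circuit (no load on X): V_th = V_CC · R2/(R1 + R2) = 38.2 × 15.4/(10.80 + 15.4) = 22.45 V.
With V_CC suppressed (replaced by a short), R_th = R1 ‖ R2 = (10.80 × 15.4)/(10.80 + 15.4) = 6.348 kΩ.

V_th ≈ 22.5 V, R_th ≈ 6.35 kΩ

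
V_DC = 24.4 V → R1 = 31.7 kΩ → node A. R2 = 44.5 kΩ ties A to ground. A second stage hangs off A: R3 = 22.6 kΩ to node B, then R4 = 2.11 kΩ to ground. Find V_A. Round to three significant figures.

V_A ≈ 8.15 V

The second stage (R3 + R4 = 24.71 kΩ) loads node A in parallel with R2.
R2 ‖ (R3+R4) = 15.89 kΩ.
V_A = 24.4 × 15.89/(31.7 + 15.89) = 8.146 V.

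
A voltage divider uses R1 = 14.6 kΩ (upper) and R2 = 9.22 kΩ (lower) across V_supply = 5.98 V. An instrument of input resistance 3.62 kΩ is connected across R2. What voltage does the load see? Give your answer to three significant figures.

The load sits in parallel with R2, giving an effective lower resistance R2' = R2·R_L/(R2+R_L) = 2.599 kΩ.
Then V_out = V_supply · R2'/(R1 + R2') = 5.98 × 2.599/17.20 = 0.9038 V.

V_out ≈ 0.904 V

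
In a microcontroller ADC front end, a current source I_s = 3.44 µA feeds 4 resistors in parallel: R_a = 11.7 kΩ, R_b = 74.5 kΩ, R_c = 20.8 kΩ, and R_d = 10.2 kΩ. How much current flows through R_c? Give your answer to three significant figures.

I ≈ 0.675 µA

ΣG = 1/11.7 + 1/74.5 + 1/20.8 + 1/10.2 = 0.2450.
Current divider: I(R_c) = I_s · G_k/ΣG = 3.44 × (0.04808/0.2450) = 3.44 × 0.1962 = 0.6750 µA.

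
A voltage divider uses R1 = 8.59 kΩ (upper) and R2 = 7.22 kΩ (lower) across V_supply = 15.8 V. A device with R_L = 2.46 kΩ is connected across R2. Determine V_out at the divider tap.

V_out ≈ 2.78 V

The load sits in parallel with R2, giving an effective lower resistance R2' = R2·R_L/(R2+R_L) = 1.835 kΩ.
Then V_out = V_supply · R2'/(R1 + R2') = 15.8 × 1.835/10.42 = 2.781 V.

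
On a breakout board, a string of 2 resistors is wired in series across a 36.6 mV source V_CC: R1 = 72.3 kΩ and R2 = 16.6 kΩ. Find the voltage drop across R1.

ΣR = 72.3 + 16.6 = 88.90 kΩ.
Voltage divider: V = V_CC · (72.30 / 88.90) = 36.6 × 0.8133 = 29.77 mV.

V ≈ 29.8 mV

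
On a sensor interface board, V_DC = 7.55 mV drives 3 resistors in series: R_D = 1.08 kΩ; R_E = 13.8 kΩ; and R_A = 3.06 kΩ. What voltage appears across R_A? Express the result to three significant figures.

Total series resistance ΣR = 1.08 + 13.8 + 3.06 = 17.94 kΩ.
V = V_DC · R/ΣR = 7.55 × 0.1706 = 1.288 mV.

V ≈ 1.29 mV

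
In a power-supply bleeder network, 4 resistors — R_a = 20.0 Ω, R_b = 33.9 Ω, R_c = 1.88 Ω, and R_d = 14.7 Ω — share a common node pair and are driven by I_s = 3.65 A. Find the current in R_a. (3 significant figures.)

ΣG = 1/20.0 + 1/33.9 + 1/1.88 + 1/14.7 = 0.6794.
R_a takes the fraction G_k/ΣG = 0.05000/0.6794 = 0.07359, so I = 3.65 × 0.07359 = 0.2686 A.

I ≈ 0.269 A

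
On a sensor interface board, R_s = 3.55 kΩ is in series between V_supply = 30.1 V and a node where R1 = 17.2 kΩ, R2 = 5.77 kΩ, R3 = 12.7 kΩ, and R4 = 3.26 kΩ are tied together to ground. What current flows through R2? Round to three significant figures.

Parallel bank: R_p = 1/(1/17.2 + 1/5.77 + 1/12.7 + 1/3.26) = 1.621 kΩ.
V_A = 30.1 × 1.621/5.171 = 9.435 V.
Branch current I = V_A/R2 = 9.435/5.77 = 1.635 mA.

I ≈ 1.64 mA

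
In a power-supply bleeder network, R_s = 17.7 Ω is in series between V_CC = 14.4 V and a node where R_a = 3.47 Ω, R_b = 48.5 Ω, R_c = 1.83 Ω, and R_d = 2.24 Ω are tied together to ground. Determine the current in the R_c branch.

Combine the parallel branches: R_p = (1/3.47 + 1/48.5 + 1/1.83 + 1/2.24)⁻¹ = 0.7682 Ω.
V_A = 14.4 × 0.7682/18.47 = 0.5990 V.
Branch current I = V_A/R_c = 0.5990/1.83 = 0.3273 A.

I ≈ 0.327 A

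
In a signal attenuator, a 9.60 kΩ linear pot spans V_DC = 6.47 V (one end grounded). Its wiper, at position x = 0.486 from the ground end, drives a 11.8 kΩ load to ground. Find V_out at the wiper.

Split the track: R_lower = x·R_p = 4.666 kΩ, R_upper = (1−x)·R_p = 4.934 kΩ.
(x·R_p) ‖ R_L = 3.344 kΩ.
Loaded-divider output: V_out = 6.47 × 0.4039 = 2.613 V.

V_out ≈ 2.61 V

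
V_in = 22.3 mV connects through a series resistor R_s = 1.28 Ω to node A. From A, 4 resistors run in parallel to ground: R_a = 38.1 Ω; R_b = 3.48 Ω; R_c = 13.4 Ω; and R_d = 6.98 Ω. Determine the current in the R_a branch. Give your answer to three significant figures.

I ≈ 0.348 mA

Combine the parallel branches: R_p = (1/38.1 + 1/3.48 + 1/13.4 + 1/6.98)⁻¹ = 1.881 Ω.
Node voltage V_A = V_in · R_p/(R_s + R_p) = 22.3 × 0.5951 = 13.27 mV.
Branch current I = V_A/R_a = 13.27/38.1 = 0.3483 mA.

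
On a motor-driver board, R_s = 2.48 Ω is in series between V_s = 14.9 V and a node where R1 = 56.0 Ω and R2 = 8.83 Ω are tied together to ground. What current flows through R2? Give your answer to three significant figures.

Equivalent of the parallel group: R_p = 7.627 Ω.
V_A by voltage divider: V_A = 14.9 × 7.627/(2.48 + 7.627) = 11.24 V.
Branch current I = V_A/R2 = 11.24/8.83 = 1.273 A.

I ≈ 1.27 A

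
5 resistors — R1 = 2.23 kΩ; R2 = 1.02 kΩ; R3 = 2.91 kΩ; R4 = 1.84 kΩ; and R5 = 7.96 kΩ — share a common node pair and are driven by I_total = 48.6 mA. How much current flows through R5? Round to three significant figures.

I ≈ 2.50 mA

ΣG = 1/2.23 + 1/1.02 + 1/2.91 + 1/1.84 + 1/7.96 = 2.442.
Current divider: I(R5) = I_total · G_k/ΣG = 48.6 × (0.1256/2.442) = 48.6 × 0.05145 = 2.501 mA.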